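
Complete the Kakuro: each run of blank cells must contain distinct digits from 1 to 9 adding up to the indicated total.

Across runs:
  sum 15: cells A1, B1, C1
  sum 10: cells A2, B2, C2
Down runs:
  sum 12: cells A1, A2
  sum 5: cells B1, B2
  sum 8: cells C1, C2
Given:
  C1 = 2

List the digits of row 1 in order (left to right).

9, 4, 2

B1 = 4: the only remaining digit allowed by both the 15 across and the 5 down.
B2 = 5 − 4 = 1 completes the 5 down.
C2 = 8 − 2 = 6 completes the 8 down.
A1 = 15 − 6 = 9 completes the 15 across.
A2 = 10 − 7 = 3 completes the 10 across.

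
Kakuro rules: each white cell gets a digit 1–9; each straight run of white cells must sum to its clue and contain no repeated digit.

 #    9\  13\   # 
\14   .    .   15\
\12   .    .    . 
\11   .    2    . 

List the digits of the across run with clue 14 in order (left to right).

6 8

Nothing is forced directly, so branch on R1C1, whose candidates are 5 or 6. If R1C1 = 5: then R1C2 would have to be in {9} for the 14 across but in {3,4,5,6,7,8} for the 13 down — contradiction. So R1C1 = 6.
R1C2 = 14 − 6 = 8 completes the 14 across.
R2C2 = 13 − 10 = 3 completes the 13 down.
Given what's placed, R3C1 must be 1 to fit the 11 across and 9 down.
R3C3 = 11 − 3 = 8 completes the 11 across.
R2C1 = 9 − 7 = 2 completes the 9 down.
R2C3 = 12 − 5 = 7 completes the 12 across.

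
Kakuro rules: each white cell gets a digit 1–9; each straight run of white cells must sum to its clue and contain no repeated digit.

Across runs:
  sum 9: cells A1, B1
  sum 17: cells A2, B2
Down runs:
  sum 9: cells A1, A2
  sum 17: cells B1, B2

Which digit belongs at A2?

17 in 2 cells must be {8,9}.
The 9 across and the 17 down share only 8, so B1 = 8.
The 17 across and the 9 down share only 8, so A2 = 8.
B2 = 17 − 8 = 9 completes the 17 across.
A1 = 9 − 8 = 1 completes the 9 across.

8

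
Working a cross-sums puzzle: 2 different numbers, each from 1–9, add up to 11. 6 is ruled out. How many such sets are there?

2 distinct digits from 1–9 sum between 3 and 17.
Dropping sets that contain 6.
Enumerating: {2,9}, {3,8}, {4,7}.

3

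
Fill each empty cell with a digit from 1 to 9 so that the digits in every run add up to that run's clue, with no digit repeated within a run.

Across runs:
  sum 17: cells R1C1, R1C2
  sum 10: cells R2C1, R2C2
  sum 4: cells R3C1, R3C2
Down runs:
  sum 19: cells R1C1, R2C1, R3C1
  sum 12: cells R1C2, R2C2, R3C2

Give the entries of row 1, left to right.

17 in 2 cells must be {8,9}; 4 in 2 cells must be {1,3}.
The 4 across and the 19 down share only 3, so R3C1 = 3.
R3C2 = 4 − 3 = 1 completes the 4 across.
Given what's placed, R1C1 must be 9 to fit the 17 across and 19 down.
R1C2 = 17 − 9 = 8 completes the 17 across.
R2C1 = 19 − 12 = 7 completes the 19 down.
R2C2 = 10 − 7 = 3 completes the 10 across.

9 8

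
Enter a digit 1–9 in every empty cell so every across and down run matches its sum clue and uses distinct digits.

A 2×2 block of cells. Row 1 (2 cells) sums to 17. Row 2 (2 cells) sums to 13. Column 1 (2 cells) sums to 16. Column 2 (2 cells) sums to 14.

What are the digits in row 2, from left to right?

7 6

17 in 2 cells must be {8,9}; 16 in 2 cells must be {7,9}.
The 17 across and the 16 down share only 9, so (1,1) = 9.
(1,2) = 17 − 9 = 8 completes the 17 across.
(2,1) = 16 − 9 = 7 completes the 16 down.
(2,2) = 13 − 7 = 6 completes the 13 across.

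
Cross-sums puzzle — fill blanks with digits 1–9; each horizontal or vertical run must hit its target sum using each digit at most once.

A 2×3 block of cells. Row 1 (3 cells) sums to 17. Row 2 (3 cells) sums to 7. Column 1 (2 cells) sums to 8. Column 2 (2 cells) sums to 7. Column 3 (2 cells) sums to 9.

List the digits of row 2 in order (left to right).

2, 4, 1

7 in 3 cells must be {1,2,4}.
Nothing is forced directly, so branch on (2,3), whose candidates are 1 or 2 or 4. If (2,3) = 2: that forces (1,3) = 7, (2,1) = 1, (2,2) = 4, after which (1,1) would have to be in {1,2,4,6,8,9} for the 17 across but in {7} for the 8 down — contradiction. If (2,3) = 4: that forces (1,3) = 5, (1,1) = 3, after which (1,2) would have to be in {9} for the 17 across but in {1,2,3,4,5,6} for the 7 down — contradiction. So (2,3) = 1.
(1,3) = 9 − 1 = 8 completes the 9 down.
Given what's placed, (2,1) must be 2 to fit the 7 across and 8 down.
(2,2) = 7 − 3 = 4 completes the 7 across.
(1,1) = 8 − 2 = 6 completes the 8 down.
(1,2) = 17 − 14 = 3 completes the 17 across.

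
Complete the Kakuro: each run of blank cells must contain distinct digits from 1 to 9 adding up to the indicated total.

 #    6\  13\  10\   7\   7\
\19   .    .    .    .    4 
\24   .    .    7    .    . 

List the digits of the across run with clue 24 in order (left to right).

5 8 7 1 3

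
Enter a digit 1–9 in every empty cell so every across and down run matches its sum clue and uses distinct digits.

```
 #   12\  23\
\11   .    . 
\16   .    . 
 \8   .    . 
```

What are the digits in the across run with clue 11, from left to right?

16 in 2 cells must be {7,9}; 23 in 3 cells must be {6,8,9}.
The 16 across and the 23 down share only 9, so R2C2 = 9.
Given what's placed, R3C2 must be 6 to fit the 8 across and 23 down.
R1C2 = 23 − 15 = 8 completes the 23 down.
R2C1 = 16 − 9 = 7 completes the 16 across.
R3C1 = 8 − 6 = 2 completes the 8 across.
R1C1 = 11 − 8 = 3 completes the 11 across.

3, 8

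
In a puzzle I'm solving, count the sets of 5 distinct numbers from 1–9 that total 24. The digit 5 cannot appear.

5 distinct digits from 1–9 sum between 15 and 35.
Dropping sets that contain 5.
Enumerating: {1,2,4,8,9}, {1,2,6,7,8}, {1,3,4,7,9}, {2,3,4,6,9}, {2,3,4,7,8}.

5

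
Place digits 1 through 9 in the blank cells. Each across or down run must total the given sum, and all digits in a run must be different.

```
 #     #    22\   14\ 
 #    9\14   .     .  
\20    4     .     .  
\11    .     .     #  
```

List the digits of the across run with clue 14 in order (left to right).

Given what's placed, R2C3 must be 9 to fit the 20 across and 14 down.
R3C1 = 9 − 4 = 5 completes the 9 down.
R3C2 = 11 − 5 = 6 completes the 11 across.
Given what's placed, R1C2 must be 9 to fit the 14 across and 22 down.
R1C3 = 14 − 9 = 5 completes the 14 across.
R2C2 = 20 − 13 = 7 completes the 20 across.

9 5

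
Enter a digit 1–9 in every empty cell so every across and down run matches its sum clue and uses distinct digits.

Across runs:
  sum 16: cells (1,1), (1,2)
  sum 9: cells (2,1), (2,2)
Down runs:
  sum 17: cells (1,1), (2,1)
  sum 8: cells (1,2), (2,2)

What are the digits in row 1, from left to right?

16 in 2 cells must be {7,9}; 17 in 2 cells must be {8,9}.
The 16 across and the 17 down share only 9, so (1,1) = 9.
(1,2) = 16 − 9 = 7 completes the 16 across.
(2,1) = 17 − 9 = 8 completes the 17 down.
(2,2) = 9 − 8 = 1 completes the 9 across.

9 7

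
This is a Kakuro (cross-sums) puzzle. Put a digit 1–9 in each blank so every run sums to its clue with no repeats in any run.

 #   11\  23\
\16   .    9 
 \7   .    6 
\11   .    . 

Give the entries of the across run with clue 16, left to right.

16 in 2 cells must be {7,9}; 23 in 3 cells must be {6,8,9}.
R1C1 = 16 − 9 = 7 completes the 16 across.
R2C1 = 7 − 6 = 1 completes the 7 across.
R3C1 = 11 − 8 = 3 completes the 11 down.
R3C2 = 11 − 3 = 8 completes the 11 across.

7 9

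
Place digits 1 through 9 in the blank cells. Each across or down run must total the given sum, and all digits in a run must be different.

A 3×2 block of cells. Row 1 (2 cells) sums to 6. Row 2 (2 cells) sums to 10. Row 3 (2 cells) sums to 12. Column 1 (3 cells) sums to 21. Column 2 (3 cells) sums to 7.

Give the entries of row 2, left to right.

9 1

7 in 3 cells must be {1,2,4}.
The 12 across and the 7 down share only 4, so (3,2) = 4.
(3,1) = 12 − 4 = 8 completes the 12 across.
Given what's placed, (1,1) must be 4 to fit the 6 across and 21 down.
(1,2) = 6 − 4 = 2 completes the 6 across.
(2,1) = 21 − 12 = 9 completes the 21 down.
(2,2) = 10 − 9 = 1 completes the 10 across.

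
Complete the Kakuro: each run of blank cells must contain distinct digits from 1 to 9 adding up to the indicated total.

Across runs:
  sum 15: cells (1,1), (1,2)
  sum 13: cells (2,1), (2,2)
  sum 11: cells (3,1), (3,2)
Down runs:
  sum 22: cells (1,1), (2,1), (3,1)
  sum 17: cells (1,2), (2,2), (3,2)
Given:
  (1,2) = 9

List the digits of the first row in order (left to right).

6 9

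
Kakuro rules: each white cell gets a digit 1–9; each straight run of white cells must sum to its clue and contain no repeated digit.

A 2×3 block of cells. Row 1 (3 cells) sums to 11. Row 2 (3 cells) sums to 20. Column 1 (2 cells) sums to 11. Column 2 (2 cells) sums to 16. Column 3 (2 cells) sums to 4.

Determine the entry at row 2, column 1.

8

16 in 2 cells must be {7,9}; 4 in 2 cells must be {1,3}.
The 11 across and the 16 down share only 7, so (1,2) = 7.
(2,2) = 16 − 7 = 9 completes the 16 down.
Given what's placed, (2,3) must be 3 to fit the 20 across and 4 down.
(1,1) = 3: the only remaining digit allowed by both the 11 across and the 11 down.
(1,3) = 11 − 10 = 1 completes the 11 across.
(2,1) = 20 − 12 = 8 completes the 20 across.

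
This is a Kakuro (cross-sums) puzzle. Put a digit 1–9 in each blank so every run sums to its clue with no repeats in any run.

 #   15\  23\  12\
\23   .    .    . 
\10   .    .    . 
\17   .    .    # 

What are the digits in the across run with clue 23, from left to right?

23 in 3 cells must be {6,8,9}; 17 in 2 cells must be {8,9}.
Only 6 fits R2C2 under both its across sum 10 and down sum 23.
Given what's placed, R2C3 must be 3 to fit the 10 across and 12 down.
R1C3 = 12 − 3 = 9 completes the 12 down.
R2C1 = 10 − 9 = 1 completes the 10 across.
R1C2 = 8: the only remaining digit allowed by both the 23 across and the 23 down.
R3C2 = 23 − 14 = 9 completes the 23 down.
R1C1 = 23 − 17 = 6 completes the 23 across.

6 8 9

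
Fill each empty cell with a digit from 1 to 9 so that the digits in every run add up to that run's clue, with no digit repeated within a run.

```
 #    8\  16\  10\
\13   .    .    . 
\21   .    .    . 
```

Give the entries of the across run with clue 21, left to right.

16 in 2 cells must be {7,9}.
Nothing is forced directly, so branch on R2C1, whose candidates are 5 or 6 or 7. If R2C1 = 6: that forces R1C1 = 2, R1C2 = 7, R1C3 = 4, after which R2C2 would have to be in {7,8} for the 21 across but in {9} for the 16 down — contradiction. If R2C1 = 7: that forces R1C1 = 1, R2C2 = 9, after which R2C3 would have to be in {5} for the 21 across but in {1,2,3,4,6,7,8,9} for the 10 down — contradiction. So R2C1 = 5.
R1C1 = 8 − 5 = 3 completes the 8 down.
Given what's placed, R1C2 must be 9 to fit the 13 across and 16 down.
R1C3 = 13 − 12 = 1 completes the 13 across.
R2C2 = 16 − 9 = 7 completes the 16 down.
R2C3 = 21 − 12 = 9 completes the 21 across.

5, 7, 9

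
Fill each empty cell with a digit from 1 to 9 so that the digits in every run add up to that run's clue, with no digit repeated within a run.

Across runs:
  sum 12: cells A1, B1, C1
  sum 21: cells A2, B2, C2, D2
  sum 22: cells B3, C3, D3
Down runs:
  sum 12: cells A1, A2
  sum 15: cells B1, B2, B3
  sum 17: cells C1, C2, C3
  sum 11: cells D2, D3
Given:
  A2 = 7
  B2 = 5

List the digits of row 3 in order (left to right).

A1 = 12 − 7 = 5 completes the 12 down.
No cell is forced outright now. D2 can only be 3 or 6 or 8 (the digits allowed by both its 21 across and its 11 down). If D2 = 3: that forces C2 = 6, D3 = 8, B3 = 9, after which C3 would have to be in {5} for the 22 across but in {2,3,4,7,8,9} for the 17 down — contradiction. If D2 = 8: that forces C2 = 1, after which D3 would have to be in {5,6,7,8,9} for the 22 across but in {3} for the 11 down — contradiction. So D2 = 6.
C2 = 21 − 18 = 3 completes the 21 across.
D3 = 11 − 6 = 5 completes the 11 down.
Given what's placed, C1 must be 6 to fit the 12 across and 17 down.
C3 = 17 − 9 = 8 completes the 17 down.
B1 = 12 − 11 = 1 completes the 12 across.
B3 = 22 − 13 = 9 completes the 22 across.

9 8 5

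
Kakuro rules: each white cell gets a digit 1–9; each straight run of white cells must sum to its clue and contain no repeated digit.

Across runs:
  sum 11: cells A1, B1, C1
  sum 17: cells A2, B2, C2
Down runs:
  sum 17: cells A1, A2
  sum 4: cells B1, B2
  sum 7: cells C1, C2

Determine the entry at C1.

17 in 2 cells must be {8,9}; 4 in 2 cells must be {1,3}.
The 11 across and the 17 down share only 8, so A1 = 8.
Given what's placed, B1 must be 1 to fit the 11 across and 4 down.
C1 = 11 − 9 = 2 completes the 11 across.
A2 = 17 − 8 = 9 completes the 17 down.
B2 = 4 − 1 = 3 completes the 4 down.
C2 = 17 − 12 = 5 completes the 17 across.

2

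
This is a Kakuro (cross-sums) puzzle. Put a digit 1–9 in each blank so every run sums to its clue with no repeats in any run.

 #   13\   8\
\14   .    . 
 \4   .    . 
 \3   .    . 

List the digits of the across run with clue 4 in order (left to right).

3, 1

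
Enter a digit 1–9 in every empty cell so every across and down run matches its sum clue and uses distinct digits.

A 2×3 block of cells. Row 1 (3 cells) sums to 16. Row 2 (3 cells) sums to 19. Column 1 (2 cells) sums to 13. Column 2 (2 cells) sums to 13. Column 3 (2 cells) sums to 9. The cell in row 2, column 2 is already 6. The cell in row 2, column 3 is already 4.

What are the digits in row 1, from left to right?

4 7 5

(1,2) = 13 − 6 = 7 completes the 13 down.
(1,3) = 9 − 4 = 5 completes the 9 down.
(2,1) = 19 − 10 = 9 completes the 19 across.
(1,1) = 16 − 12 = 4 completes the 16 across.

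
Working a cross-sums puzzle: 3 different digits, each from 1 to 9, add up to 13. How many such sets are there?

7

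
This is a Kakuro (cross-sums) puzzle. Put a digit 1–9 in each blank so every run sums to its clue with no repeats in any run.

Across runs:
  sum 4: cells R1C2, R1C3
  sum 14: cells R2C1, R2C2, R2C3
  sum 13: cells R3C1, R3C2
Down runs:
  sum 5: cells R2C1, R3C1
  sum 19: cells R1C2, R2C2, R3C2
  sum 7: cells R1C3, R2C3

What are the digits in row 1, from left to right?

3 1

4 in 2 cells must be {1,3}.
The 4 across and the 19 down share only 3, so R1C2 = 3.
R1C3 = 4 − 3 = 1 completes the 4 across.
R2C3 = 7 − 1 = 6 completes the 7 down.
Intersecting the 13 across with the 5 down forces R3C1 = 4.
R3C2 = 13 − 4 = 9 completes the 13 across.
R2C1 = 5 − 4 = 1 completes the 5 down.
R2C2 = 14 − 7 = 7 completes the 14 across.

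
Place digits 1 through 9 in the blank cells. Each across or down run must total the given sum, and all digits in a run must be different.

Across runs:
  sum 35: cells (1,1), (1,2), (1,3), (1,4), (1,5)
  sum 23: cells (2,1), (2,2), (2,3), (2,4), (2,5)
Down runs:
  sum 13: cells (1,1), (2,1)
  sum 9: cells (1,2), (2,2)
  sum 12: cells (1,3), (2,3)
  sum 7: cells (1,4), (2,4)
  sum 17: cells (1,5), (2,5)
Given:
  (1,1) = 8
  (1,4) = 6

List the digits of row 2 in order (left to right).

5 2 7 1 8

35 in 5 cells must be {5,6,7,8,9}; 17 in 2 cells must be {8,9}.
Given what's placed, (1,5) must be 9 to fit the 35 across and 17 down.
(2,1) = 13 − 8 = 5 completes the 13 down.
(2,4) = 7 − 6 = 1 completes the 7 down.
(2,5) = 17 − 9 = 8 completes the 17 down.
No cell is forced outright now. (2,3) can only be 3 or 7 (the digits allowed by both its 23 across and its 12 down). If (2,3) = 3: then (1,3) would have to be in {5,7} for the 35 across but in {9} for the 12 down — contradiction. So (2,3) = 7.
(1,3) = 12 − 7 = 5 completes the 12 down.
(2,2) = 23 − 21 = 2 completes the 23 across.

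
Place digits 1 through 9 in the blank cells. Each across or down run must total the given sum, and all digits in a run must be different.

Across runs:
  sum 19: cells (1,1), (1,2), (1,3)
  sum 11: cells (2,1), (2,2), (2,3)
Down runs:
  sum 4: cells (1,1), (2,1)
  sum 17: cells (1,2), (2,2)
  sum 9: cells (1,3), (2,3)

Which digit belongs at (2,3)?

2

4 in 2 cells must be {1,3}; 17 in 2 cells must be {8,9}.
The 19 across and the 4 down share only 3, so (1,1) = 3.
Given what's placed, (1,2) must be 9 to fit the 19 across and 17 down.
(1,3) = 19 − 12 = 7 completes the 19 across.
(2,1) = 4 − 3 = 1 completes the 4 down.
(2,2) = 17 − 9 = 8 completes the 17 down.
(2,3) = 11 − 9 = 2 completes the 11 across.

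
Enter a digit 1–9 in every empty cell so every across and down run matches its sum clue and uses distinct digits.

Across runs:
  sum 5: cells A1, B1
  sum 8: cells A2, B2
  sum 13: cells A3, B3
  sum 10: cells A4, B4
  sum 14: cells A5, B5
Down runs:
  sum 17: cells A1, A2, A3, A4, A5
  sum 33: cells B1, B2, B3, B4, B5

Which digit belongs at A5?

Nothing is forced directly, so branch on A5, whose candidates are 5 or 6. If A5 = 6: that forces A3 = 5, B3 = 8, after which B5 would have to be in {8} for the 14 across but in {3,4,5,6,7,9} for the 33 down — contradiction. So A5 = 5.

5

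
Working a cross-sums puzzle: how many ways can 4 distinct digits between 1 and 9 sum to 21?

4 distinct digits from 1–9 sum between 10 and 30.

11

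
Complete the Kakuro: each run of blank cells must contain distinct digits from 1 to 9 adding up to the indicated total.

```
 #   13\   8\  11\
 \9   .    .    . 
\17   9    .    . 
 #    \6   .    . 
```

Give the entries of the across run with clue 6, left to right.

R1C1 = 13 − 9 = 4 completes the 13 down.
Nothing is forced directly, so branch on R1C2, whose candidates are 2 or 3. If R1C2 = 3: that forces R1C3 = 2, R2C2 = 1, after which R2C3 would have to be in {7} for the 17 across but in {1,3,4,5,6,8} for the 11 down — contradiction. So R1C2 = 2.
R1C3 = 9 − 6 = 3 completes the 9 across.
Nothing is forced directly, so branch on R2C2, whose candidates are 1 or 5. If R2C2 = 5: then R2C3 would have to be in {3} for the 17 across but in {1,2,6,7} for the 11 down — contradiction. So R2C2 = 1.
R2C3 = 17 − 10 = 7 completes the 17 across.
R3C2 = 8 − 3 = 5 completes the 8 down.
R3C3 = 6 − 5 = 1 completes the 6 across.

5, 1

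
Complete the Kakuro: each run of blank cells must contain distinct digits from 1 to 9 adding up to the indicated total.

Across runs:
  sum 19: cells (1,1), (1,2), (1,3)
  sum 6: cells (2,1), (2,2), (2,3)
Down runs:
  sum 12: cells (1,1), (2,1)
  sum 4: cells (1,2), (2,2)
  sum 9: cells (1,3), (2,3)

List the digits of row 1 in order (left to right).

9 3 7

6 in 3 cells must be {1,2,3}; 4 in 2 cells must be {1,3}.
The 19 across and the 4 down share only 3, so (1,2) = 3.
Given what's placed, (1,3) must be 7 to fit the 19 across and 9 down.
(2,1) = 3: only digit in both the 6-across and 12-down candidate sets.
(2,2) = 4 − 3 = 1 completes the 4 down.
(2,3) = 6 − 4 = 2 completes the 6 across.
(1,1) = 19 − 10 = 9 completes the 19 across.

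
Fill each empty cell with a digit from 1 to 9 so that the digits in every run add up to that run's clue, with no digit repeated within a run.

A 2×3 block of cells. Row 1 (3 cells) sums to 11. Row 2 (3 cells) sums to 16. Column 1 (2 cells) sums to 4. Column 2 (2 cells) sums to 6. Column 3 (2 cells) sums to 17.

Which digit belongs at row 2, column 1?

3

4 in 2 cells must be {1,3}; 17 in 2 cells must be {8,9}.
The 11 across and the 17 down share only 8, so (1,3) = 8.
(2,3) = 17 − 8 = 9 completes the 17 down.
Given what's placed, (1,1) must be 1 to fit the 11 across and 4 down.
(1,2) = 11 − 9 = 2 completes the 11 across.
(2,1) = 4 − 1 = 3 completes the 4 down.
(2,2) = 16 − 12 = 4 completes the 16 across.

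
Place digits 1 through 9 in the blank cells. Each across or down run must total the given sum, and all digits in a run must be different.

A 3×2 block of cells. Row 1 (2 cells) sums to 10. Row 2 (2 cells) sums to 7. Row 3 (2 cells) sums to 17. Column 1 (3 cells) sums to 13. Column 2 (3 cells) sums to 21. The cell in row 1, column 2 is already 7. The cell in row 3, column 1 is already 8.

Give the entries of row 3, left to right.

8, 9

17 in 2 cells must be {8,9}.
(1,1) = 10 − 7 = 3 completes the 10 across.
(2,1) = 13 − 11 = 2 completes the 13 down.
(2,2) = 7 − 2 = 5 completes the 7 across.
(3,2) = 17 − 8 = 9 completes the 17 across.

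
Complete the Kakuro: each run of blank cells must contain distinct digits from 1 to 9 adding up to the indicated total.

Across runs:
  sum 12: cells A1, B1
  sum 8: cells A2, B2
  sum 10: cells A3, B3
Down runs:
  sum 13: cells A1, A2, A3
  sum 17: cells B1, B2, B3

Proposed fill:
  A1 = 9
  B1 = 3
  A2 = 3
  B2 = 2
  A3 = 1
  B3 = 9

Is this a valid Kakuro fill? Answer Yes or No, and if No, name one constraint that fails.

No — the down run B1–B3 sums to 14, not 17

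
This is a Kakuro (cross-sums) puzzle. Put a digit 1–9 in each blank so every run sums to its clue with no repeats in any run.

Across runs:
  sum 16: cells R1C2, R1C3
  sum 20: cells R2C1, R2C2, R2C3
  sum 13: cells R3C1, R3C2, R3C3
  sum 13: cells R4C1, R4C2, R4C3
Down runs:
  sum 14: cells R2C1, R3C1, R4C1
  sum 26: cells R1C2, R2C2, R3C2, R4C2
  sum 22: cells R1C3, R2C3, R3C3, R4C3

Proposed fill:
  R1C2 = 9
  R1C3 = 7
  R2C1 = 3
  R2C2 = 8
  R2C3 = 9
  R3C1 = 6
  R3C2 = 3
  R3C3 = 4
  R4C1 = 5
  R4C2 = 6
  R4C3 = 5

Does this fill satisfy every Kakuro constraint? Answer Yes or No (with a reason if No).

No — the across run R4C1–R4C3 sums to 16, not 13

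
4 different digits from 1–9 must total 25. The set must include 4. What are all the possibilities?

4 distinct digits from 1–9 sum between 10 and 30.
Keeping only sets containing 4.

{4,5,7,9}; {4,6,7,8}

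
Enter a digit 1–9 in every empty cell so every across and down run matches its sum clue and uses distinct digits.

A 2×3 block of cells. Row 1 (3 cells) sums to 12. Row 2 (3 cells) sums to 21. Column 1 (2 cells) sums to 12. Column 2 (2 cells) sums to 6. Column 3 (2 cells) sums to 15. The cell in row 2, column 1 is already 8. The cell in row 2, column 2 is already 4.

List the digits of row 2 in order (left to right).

(1,1) = 12 − 8 = 4 completes the 12 down.
(1,2) = 6 − 4 = 2 completes the 6 down.
(1,3) = 12 − 6 = 6 completes the 12 across.
(2,3) = 21 − 12 = 9 completes the 21 across.

8 4 9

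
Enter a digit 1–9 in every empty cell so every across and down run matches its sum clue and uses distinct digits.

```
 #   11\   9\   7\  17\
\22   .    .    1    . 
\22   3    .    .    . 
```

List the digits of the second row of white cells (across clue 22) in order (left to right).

17 in 2 cells must be {8,9}.
R1C1 = 11 − 3 = 8 completes the 11 down.
R1C4 = 9: the only remaining digit allowed by both the 22 across and the 17 down.
R2C3 = 7 − 1 = 6 completes the 7 down.
R2C4 = 17 − 9 = 8 completes the 17 down.
R1C2 = 22 − 18 = 4 completes the 22 across.
R2C2 = 22 − 17 = 5 completes the 22 across.

3, 5, 6, 8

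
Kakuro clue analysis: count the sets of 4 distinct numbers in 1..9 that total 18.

4 distinct digits from 1–9 sum between 10 and 30.

11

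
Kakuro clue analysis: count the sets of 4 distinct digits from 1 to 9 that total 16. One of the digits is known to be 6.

4 distinct digits from 1–9 sum between 10 and 30.
Keeping only sets containing 6.
Enumerating: {1,2,6,7}, {1,4,5,6}, {2,3,5,6}.

3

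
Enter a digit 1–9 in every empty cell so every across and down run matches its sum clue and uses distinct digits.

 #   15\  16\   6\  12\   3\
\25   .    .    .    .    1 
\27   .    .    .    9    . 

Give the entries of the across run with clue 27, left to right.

8, 7, 1, 9, 2

16 in 2 cells must be {7,9}; 3 in 2 cells must be {1,2}.
R1C4 = 12 − 9 = 3 completes the 12 down.
R2C2 = 7: the only remaining digit allowed by both the 27 across and the 16 down.
R2C5 = 3 − 1 = 2 completes the 3 down.
R1C2 = 16 − 7 = 9 completes the 16 down.
Nothing is forced directly, so branch on R2C1, whose candidates are 6 or 8. If R2C1 = 6: then R1C1 would have to be in {4,5,7,8} for the 25 across but in {9} for the 15 down — contradiction. So R2C1 = 8.
R1C1 = 15 − 8 = 7 completes the 15 down.
R1C3 = 25 − 20 = 5 completes the 25 across.
R2C3 = 27 − 26 = 1 completes the 27 across.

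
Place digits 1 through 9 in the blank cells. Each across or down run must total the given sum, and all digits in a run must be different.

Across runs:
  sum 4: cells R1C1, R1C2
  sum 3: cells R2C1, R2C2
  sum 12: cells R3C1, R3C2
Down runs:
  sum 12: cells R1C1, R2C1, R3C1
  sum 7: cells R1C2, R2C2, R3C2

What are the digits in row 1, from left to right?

4 in 2 cells must be {1,3}; 3 in 2 cells must be {1,2}; 7 in 3 cells must be {1,2,4}.
The 4 across and the 7 down share only 1, so R1C2 = 1.
Given what's placed, R2C2 must be 2 to fit the 3 across and 7 down.
R3C2 = 7 − 3 = 4 completes the 7 down.
R1C1 = 4 − 1 = 3 completes the 4 across.
R2C1 = 3 − 2 = 1 completes the 3 across.
R3C1 = 12 − 4 = 8 completes the 12 across.

3 1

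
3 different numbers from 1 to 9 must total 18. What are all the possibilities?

{1,8,9}; {2,7,9}; {3,6,9}; {3,7,8}; {4,5,9}; {4,6,8}; {5,6,7}

3 distinct digits from 1–9 sum between 6 and 24.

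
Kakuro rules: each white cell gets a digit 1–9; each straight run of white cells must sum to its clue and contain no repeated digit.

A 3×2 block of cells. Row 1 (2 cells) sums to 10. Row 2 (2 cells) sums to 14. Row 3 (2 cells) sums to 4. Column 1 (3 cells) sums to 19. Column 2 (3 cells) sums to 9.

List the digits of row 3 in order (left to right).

3 1

4 in 2 cells must be {1,3}.
The 4 across and the 19 down share only 3, so (3,1) = 3.
(3,2) = 4 − 3 = 1 completes the 4 across.
Given what's placed, (2,1) must be 9 to fit the 14 across and 19 down.
(2,2) = 14 − 9 = 5 completes the 14 across.
(1,1) = 19 − 12 = 7 completes the 19 down.
(1,2) = 10 − 7 = 3 completes the 10 across.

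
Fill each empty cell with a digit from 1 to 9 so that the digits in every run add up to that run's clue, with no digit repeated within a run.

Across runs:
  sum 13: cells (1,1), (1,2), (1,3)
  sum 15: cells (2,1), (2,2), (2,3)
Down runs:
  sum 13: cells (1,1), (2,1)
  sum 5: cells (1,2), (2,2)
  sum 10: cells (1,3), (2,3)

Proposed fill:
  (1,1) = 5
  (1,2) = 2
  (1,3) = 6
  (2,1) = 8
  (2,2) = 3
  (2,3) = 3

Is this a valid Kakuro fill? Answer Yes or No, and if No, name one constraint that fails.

No — the down run (1,3)–(2,3) sums to 9, not 10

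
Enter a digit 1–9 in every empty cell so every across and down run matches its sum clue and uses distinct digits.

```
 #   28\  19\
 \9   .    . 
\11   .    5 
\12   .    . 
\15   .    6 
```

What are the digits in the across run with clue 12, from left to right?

5 7

R2C1 = 11 − 5 = 6 completes the 11 across.
R3C2 = 7: the only remaining digit allowed by both the 12 across and the 19 down.
R4C1 = 15 − 6 = 9 completes the 15 across.
R1C2 = 19 − 18 = 1 completes the 19 down.
R3C1 = 12 − 7 = 5 completes the 12 across.
R1C1 = 9 − 1 = 8 completes the 9 across.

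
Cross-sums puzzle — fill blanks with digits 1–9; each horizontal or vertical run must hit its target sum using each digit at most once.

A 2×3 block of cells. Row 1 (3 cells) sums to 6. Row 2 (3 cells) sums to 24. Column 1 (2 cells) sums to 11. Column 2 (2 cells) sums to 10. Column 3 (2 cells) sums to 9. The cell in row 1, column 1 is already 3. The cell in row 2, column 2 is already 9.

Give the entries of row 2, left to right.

8, 9, 7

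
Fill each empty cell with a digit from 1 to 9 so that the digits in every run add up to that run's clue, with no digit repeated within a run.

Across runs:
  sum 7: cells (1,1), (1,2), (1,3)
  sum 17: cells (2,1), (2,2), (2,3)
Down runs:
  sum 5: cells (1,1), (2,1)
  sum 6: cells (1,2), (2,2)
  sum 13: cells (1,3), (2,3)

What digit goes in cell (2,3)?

9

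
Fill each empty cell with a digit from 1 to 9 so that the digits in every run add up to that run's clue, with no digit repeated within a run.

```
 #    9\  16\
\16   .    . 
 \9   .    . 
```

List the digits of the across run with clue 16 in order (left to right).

16 in 2 cells must be {7,9}.
The 16 across and the 9 down share only 7, so R1C1 = 7.
R1C2 = 16 − 7 = 9 completes the 16 across.
R2C1 = 9 − 7 = 2 completes the 9 down.
R2C2 = 9 − 2 = 7 completes the 9 across.

7 9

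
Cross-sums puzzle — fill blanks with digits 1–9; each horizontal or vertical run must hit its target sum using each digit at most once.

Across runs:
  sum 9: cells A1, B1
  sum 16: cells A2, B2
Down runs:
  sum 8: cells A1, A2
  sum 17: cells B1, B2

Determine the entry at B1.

16 in 2 cells must be {7,9}; 17 in 2 cells must be {8,9}.
The 9 across and the 17 down share only 8, so B1 = 8.
The 16 across and the 8 down share only 7, so A2 = 7.
B2 = 16 − 7 = 9 completes the 16 across.
A1 = 9 − 8 = 1 completes the 9 across.

8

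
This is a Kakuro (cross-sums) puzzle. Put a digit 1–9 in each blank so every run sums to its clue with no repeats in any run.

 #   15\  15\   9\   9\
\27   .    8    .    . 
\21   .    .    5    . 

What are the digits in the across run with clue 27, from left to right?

R1C3 = 9 − 5 = 4 completes the 9 down.
Given what's placed, R1C4 must be 6 to fit the 27 across and 9 down.
R2C2 = 15 − 8 = 7 completes the 15 down.
R2C4 = 9 − 6 = 3 completes the 9 down.
R1C1 = 27 − 18 = 9 completes the 27 across.
R2C1 = 21 − 15 = 6 completes the 21 across.

9 8 4 6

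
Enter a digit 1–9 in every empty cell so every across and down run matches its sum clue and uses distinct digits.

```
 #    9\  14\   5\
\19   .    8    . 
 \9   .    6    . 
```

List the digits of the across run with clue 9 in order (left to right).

2, 6, 1

Nothing is forced directly, so branch on R1C3, whose candidates are 2 or 4. If R1C3 = 2: then R1C1 would have to be in {9} for the 19 across but in {1,2,3,4,5,6,7,8} for the 9 down — contradiction. So R1C3 = 4.
R1C1 = 19 − 12 = 7 completes the 19 across.
R2C1 = 9 − 7 = 2 completes the 9 down.
R2C3 = 9 − 8 = 1 completes the 9 across.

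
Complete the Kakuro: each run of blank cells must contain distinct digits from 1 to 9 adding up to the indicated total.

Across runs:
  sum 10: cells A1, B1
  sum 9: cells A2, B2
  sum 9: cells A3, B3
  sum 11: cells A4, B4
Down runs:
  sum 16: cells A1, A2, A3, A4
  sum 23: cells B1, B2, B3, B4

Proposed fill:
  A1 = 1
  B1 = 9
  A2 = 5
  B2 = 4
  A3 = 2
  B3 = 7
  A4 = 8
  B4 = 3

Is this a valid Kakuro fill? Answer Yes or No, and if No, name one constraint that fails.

Across: 1+9=10; 5+4=9; 2+7=9; 8+3=11. Down: 1+5+2+8=16; 9+4+7+3=23. No digit repeats within any run.

Yes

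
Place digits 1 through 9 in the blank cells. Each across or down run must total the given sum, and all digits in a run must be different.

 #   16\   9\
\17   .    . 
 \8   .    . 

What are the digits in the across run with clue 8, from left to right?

7 1

17 in 2 cells must be {8,9}; 16 in 2 cells must be {7,9}.
The 17 across and the 16 down share only 9, so R1C1 = 9.
R1C2 = 17 − 9 = 8 completes the 17 across.
R2C1 = 16 − 9 = 7 completes the 16 down.
R2C2 = 8 − 7 = 1 completes the 8 across.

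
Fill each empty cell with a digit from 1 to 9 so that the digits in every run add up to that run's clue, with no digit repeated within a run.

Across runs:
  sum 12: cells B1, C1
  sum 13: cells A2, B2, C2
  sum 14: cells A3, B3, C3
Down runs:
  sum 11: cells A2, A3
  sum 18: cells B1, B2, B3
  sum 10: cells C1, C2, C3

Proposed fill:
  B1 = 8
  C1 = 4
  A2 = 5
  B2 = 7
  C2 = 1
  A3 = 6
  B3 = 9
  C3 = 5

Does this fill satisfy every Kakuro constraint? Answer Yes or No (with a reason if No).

No — the across run A3–C3 sums to 20, not 14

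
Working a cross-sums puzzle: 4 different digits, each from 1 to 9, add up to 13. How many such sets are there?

4 distinct digits from 1–9 sum between 10 and 30.
Enumerating: {1,2,3,7}, {1,2,4,6}, {1,3,4,5}.

3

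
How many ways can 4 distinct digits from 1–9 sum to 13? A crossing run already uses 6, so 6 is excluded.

4 distinct digits from 1–9 sum between 10 and 30.
Dropping sets that contain 6.
Enumerating: {1,2,3,7}, {1,3,4,5}.

2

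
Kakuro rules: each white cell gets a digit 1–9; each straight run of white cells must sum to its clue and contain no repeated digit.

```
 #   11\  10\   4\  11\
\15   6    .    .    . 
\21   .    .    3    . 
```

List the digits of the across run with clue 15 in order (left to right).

6 3 1 5

4 in 2 cells must be {1,3}.
R1C3 = 4 − 3 = 1 completes the 4 down.
R2C1 = 11 − 6 = 5 completes the 11 down.
Given what's placed, R1C2 must be 3 to fit the 15 across and 10 down.
R1C4 = 15 − 10 = 5 completes the 15 across.
R2C2 = 10 − 3 = 7 completes the 10 down.
R2C4 = 21 − 15 = 6 completes the 21 across.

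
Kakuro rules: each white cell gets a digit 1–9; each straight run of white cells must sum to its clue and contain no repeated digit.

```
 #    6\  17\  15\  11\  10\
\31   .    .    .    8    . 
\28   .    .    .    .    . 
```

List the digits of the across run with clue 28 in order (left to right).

1 8 9 3 7

17 in 2 cells must be {8,9}.
Given what's placed, R1C2 must be 9 to fit the 31 across and 17 down.
R2C2 = 17 − 9 = 8 completes the 17 down.
R2C4 = 11 − 8 = 3 completes the 11 down.
No cell is forced outright now. R1C3 can only be 6 or 7 (the digits allowed by both its 31 across and its 15 down). If R1C3 = 7: then R2C3 would have to be in {1,2,4,6,7,9} for the 28 across but in {8} for the 15 down — contradiction. So R1C3 = 6.
R2C3 = 15 − 6 = 9 completes the 15 down.
No cell is forced outright now. R2C1 can only be 1 or 2 (the digits allowed by both its 28 across and its 6 down). If R2C1 = 2: then R1C1 would have to be in {1,3,5,7} for the 31 across but in {4} for the 6 down — contradiction. So R2C1 = 1.
R1C1 = 6 − 1 = 5 completes the 6 down.
R1C5 = 31 − 28 = 3 completes the 31 across.
R2C5 = 28 − 21 = 7 completes the 28 across.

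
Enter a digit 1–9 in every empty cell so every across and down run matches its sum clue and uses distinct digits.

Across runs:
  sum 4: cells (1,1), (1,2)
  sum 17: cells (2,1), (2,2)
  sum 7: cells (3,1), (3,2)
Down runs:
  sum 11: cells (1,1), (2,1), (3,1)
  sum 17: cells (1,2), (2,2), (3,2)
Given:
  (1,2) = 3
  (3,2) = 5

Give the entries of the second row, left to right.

8 9

4 in 2 cells must be {1,3}; 17 in 2 cells must be {8,9}.
(1,1) = 4 − 3 = 1 completes the 4 across.
Given what's placed, (2,1) must be 8 to fit the 17 across and 11 down.
(2,2) = 17 − 8 = 9 completes the 17 across.
(3,1) = 7 − 5 = 2 completes the 7 across.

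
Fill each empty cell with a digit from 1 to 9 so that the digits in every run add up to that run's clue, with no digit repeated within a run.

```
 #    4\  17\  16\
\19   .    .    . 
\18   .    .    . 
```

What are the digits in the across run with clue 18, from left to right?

1 8 9

4 in 2 cells must be {1,3}; 17 in 2 cells must be {8,9}; 16 in 2 cells must be {7,9}.
The 19 across and the 4 down share only 3, so R1C1 = 3.
Given what's placed, R1C2 must be 9 to fit the 19 across and 17 down.
R1C3 = 19 − 12 = 7 completes the 19 across.
R2C1 = 4 − 3 = 1 completes the 4 down.
R2C2 = 17 − 9 = 8 completes the 17 down.
R2C3 = 18 − 9 = 9 completes the 18 across.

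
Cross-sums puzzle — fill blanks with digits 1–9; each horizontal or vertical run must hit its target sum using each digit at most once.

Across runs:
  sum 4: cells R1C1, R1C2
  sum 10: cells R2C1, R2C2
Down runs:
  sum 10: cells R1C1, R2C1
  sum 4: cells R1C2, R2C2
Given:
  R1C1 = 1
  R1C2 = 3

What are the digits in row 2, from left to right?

4 in 2 cells must be {1,3}.
R2C1 = 10 − 1 = 9 completes the 10 down.
R2C2 = 10 − 9 = 1 completes the 10 across.

9 1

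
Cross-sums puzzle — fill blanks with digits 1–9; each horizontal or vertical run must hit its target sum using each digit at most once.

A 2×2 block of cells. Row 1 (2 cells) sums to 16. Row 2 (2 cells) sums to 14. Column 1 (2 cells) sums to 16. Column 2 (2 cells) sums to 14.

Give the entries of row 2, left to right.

16 in 2 cells must be {7,9}.
The 16 across and the 14 down share only 9, so (1,2) = 9.
The 14 across and the 16 down share only 9, so (2,1) = 9.
(2,2) = 14 − 9 = 5 completes the 14 across.
(1,1) = 16 − 9 = 7 completes the 16 across.

9 5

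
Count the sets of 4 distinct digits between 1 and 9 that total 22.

11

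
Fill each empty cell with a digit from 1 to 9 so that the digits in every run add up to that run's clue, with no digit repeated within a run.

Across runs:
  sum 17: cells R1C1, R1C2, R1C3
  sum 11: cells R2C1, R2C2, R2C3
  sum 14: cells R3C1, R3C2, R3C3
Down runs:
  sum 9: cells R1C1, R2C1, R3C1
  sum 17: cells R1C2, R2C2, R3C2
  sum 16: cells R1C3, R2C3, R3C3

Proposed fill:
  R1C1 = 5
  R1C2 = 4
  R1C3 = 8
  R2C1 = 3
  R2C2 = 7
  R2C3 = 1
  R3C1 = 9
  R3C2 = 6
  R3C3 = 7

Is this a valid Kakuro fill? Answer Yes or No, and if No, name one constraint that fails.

No — the down run R1C1–R3C1 sums to 17, not 9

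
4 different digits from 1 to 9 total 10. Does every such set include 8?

No

The only way to make 10 from 4 distinct digits is {1,2,3,4}, which does not contain 8.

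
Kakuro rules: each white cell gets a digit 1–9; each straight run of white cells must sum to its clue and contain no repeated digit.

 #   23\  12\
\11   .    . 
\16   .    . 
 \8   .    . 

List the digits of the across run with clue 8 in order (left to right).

16 in 2 cells must be {7,9}; 23 in 3 cells must be {6,8,9}.
The 16 across and the 23 down share only 9, so R2C1 = 9.
R2C2 = 16 − 9 = 7 completes the 16 across.
Given what's placed, R3C1 must be 6 to fit the 8 across and 23 down.
R3C2 = 8 − 6 = 2 completes the 8 across.
R1C1 = 23 − 15 = 8 completes the 23 down.
R1C2 = 11 − 8 = 3 completes the 11 across.

6 2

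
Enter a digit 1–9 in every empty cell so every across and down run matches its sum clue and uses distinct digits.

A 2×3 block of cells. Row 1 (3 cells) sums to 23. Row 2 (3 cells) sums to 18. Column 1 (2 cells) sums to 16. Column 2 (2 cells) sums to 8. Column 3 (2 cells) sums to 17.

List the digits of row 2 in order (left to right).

23 in 3 cells must be {6,8,9}; 16 in 2 cells must be {7,9}; 17 in 2 cells must be {8,9}.
The 23 across and the 16 down share only 9, so (1,1) = 9.
Given what's placed, (1,2) must be 6 to fit the 23 across and 8 down.
(1,3) = 23 − 15 = 8 completes the 23 across.
(2,1) = 16 − 9 = 7 completes the 16 down.
(2,2) = 8 − 6 = 2 completes the 8 down.
(2,3) = 18 − 9 = 9 completes the 18 across.

7 2 9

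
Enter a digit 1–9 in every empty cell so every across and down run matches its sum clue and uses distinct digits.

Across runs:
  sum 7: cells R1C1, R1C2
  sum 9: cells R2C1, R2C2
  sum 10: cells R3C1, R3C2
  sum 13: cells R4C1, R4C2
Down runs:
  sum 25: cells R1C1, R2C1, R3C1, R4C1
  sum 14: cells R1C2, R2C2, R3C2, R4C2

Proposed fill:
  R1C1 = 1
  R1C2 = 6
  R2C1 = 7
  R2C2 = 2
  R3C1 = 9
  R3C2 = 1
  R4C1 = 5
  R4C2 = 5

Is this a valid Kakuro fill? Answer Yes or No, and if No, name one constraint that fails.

No — the across run R4C1–R4C2 sums to 10, not 13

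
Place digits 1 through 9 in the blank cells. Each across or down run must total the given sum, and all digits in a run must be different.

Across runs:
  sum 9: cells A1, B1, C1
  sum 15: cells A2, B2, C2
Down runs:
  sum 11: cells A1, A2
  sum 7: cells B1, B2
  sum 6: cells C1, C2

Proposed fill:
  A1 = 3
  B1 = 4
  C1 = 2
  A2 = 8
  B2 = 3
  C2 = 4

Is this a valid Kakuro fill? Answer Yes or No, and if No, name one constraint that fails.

Yes

Across: 3+4+2=9; 8+3+4=15. Down: 3+8=11; 4+3=7; 2+4=6. No digit repeats within any run.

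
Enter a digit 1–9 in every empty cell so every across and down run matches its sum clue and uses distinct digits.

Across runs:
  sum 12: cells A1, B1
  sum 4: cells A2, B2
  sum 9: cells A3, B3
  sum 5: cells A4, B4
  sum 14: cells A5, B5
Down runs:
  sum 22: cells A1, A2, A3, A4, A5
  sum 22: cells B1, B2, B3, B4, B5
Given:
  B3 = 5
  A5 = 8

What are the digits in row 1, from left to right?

5, 7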